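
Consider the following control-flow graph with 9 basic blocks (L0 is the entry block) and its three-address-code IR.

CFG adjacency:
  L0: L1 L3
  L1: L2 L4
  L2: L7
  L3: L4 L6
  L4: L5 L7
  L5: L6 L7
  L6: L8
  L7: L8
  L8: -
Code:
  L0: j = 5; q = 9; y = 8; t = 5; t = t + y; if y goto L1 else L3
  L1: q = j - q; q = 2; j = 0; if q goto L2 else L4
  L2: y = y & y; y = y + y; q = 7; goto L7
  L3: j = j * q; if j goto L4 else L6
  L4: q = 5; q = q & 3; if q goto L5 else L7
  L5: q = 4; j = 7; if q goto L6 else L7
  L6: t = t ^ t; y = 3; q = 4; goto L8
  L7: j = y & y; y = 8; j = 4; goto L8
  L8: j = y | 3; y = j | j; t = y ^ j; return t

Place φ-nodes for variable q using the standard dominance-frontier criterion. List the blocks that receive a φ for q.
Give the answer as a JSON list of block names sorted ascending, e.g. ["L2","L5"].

idom tree: L1←L0 L2←L1 L3←L0 L4←L0 L5←L4 L6←L0 L7←L0 L8←L0
Dom∩ at merges:
  L4: preds {L1,L3}: {L0,L1} ∩ {L0,L3} = {L0}; idom=L0
  L6: preds {L3,L5}: {L0,L3} ∩ {L0,L4,L5} = {L0}; idom=L0
  L7: preds {L2,L4,L5}: {L0,L1,L2} ∩ {L0,L4} ∩ {L0,L4,L5} = {L0}; idom=L0
  L8: preds {L6,L7}: {L0,L6} ∩ {L0,L7} = {L0}; idom=L0

Frontier:
  join L4 pred L1: L1 stop@L0
  join L4 pred L3: L3 stop@L0
  join L6 pred L3: L3 stop@L0
  join L6 pred L5: L5→L4 stop@L0
  join L7 pred L2: L2→L1 stop@L0
  join L7 pred L4: L4 stop@L0
  join L7 pred L5: L5→L4 stop@L0
  join L8 pred L6: L6 stop@L0
  join L8 pred L7: L7 stop@L0
  DF(L0)=∅
  DF(L1)={L4,L7}
  DF(L2)={L7}
  DF(L3)={L4,L6}
  DF(L4)={L6,L7}
  DF(L5)={L6,L7}
  DF(L6)={L8}
  DF(L7)={L8}
  DF(L8)=∅

φ for q: defs {L0,L1,L2,L4,L5,L6}
  DF⁺ = {L4,L6,L7,L8}

Answer: ["L4", "L6", "L7", "L8"]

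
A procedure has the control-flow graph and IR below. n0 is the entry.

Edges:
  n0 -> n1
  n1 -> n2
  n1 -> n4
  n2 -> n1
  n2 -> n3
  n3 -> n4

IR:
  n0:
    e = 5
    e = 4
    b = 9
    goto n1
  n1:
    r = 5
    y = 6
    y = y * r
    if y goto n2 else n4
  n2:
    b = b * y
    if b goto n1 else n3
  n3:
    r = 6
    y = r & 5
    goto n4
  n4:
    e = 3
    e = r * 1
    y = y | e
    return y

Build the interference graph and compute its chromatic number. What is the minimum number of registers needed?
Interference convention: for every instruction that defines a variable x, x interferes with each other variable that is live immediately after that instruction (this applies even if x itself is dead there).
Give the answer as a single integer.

Block summaries:
  n0: def={b,e} ue=∅
  n1: def={r,y} ue=∅
  n2: def={b} ue={b,y}
  n3: def={r,y} ue=∅
  n4: def={e,y} ue={r,y}

Live sets:
  n0 li=∅ lo={b}
  n1 li={b} lo={b,r,y}
  n2 li={b,y} lo={b}
  n3 li=∅ lo={r,y}
  n4 li={r,y} lo=∅

Interference:
  b↔{r,y}
  e↔{r,y}
  r↔{b,e,y}
  y↔{b,e,r}

Colouring:
  lower bound: {b,r,y} mutually conflict ⇒ χ ≥ 3
  assign b→r2 e→r2 r→r0 y→r1 — no edge inside a register ⇒ χ ≤ 3
  χ = 3

Answer: 3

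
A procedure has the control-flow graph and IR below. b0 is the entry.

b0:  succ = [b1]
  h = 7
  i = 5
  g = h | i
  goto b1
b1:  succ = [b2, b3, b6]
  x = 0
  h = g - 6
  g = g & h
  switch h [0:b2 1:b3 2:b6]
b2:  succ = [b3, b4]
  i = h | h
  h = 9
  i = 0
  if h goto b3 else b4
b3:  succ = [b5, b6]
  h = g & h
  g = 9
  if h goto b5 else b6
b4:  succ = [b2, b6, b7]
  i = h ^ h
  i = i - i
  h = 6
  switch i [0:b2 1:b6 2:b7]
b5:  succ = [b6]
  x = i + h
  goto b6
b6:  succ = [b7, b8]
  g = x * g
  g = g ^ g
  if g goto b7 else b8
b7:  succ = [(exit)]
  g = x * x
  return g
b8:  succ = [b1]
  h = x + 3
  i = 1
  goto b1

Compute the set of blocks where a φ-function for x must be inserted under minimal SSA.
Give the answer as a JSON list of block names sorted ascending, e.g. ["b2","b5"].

Answer: ["b1", "b6", "b7"]

Analysis:
idom tree: b1←b0 b2←b1 b3←b1 b4←b2 b5←b3 b6←b1 b7←b1 b8←b6
Dom∩ at merges:
  b1: preds {b0,b8}: {b0} ∩ {b0,b1,b6,b8} = {b0}; idom=b0
  b2: preds {b1,b4}: {b0,b1} ∩ {b0,b1,b2,b4} = {b0,b1}; idom=b1
  b3: preds {b1,b2}: {b0,b1} ∩ {b0,b1,b2} = {b0,b1}; idom=b1
  b6: preds {b1,b3,b4,b5}: {b0,b1} ∩ {b0,b1,b3} ∩ {b0,b1,b2,b4} ∩ {b0,b1,b3,b5} = {b0,b1}; idom=b1
  b7: preds {b4,b6}: {b0,b1,b2,b4} ∩ {b0,b1,b6} = {b0,b1}; idom=b1

DF derivation:
  join b1 pred b0: · stop@b0
  join b1 pred b8: b8→b6→b1 stop@b0
  join b2 pred b1: · stop@b1
  join b2 pred b4: b4→b2 stop@b1
  join b3 pred b1: · stop@b1
  join b3 pred b2: b2 stop@b1
  join b6 pred b1: · stop@b1
  join b6 pred b3: b3 stop@b1
  join b6 pred b4: b4→b2 stop@b1
  join b6 pred b5: b5→b3 stop@b1
  join b7 pred b4: b4→b2 stop@b1
  join b7 pred b6: b6 stop@b1
  DF(b0)=∅
  DF(b1)={b1}
  DF(b2)={b2,b3,b6,b7}
  DF(b3)={b6}
  DF(b4)={b2,b6,b7}
  DF(b5)={b6}
  DF(b6)={b1,b7}
  DF(b7)=∅
  DF(b8)={b1}

φ for x: defs {b1,b5}
  DF⁺ = {b1,b6,b7}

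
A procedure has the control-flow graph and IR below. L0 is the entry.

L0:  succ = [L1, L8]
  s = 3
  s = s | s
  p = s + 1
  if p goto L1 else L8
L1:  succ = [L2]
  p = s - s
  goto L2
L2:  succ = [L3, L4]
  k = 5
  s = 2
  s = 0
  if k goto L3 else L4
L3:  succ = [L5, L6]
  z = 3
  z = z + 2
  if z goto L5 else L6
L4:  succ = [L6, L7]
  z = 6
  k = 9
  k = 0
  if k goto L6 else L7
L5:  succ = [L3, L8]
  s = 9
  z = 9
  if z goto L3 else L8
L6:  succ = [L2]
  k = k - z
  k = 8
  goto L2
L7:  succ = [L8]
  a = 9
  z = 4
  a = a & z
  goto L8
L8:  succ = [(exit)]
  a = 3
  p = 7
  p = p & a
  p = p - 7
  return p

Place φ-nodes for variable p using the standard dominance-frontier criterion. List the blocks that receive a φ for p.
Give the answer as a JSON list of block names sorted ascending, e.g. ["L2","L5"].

Answer: ["L8"]

Working:
idom tree: L1←L0 L2←L1 L3←L2 L4←L2 L5←L3 L6←L2 L7←L4 L8←L0
Dom∩ at merges:
  L2: preds {L1,L6}: {L0,L1} ∩ {L0,L1,L2,L6} = {L0,L1}; idom=L1
  L3: preds {L2,L5}: {L0,L1,L2} ∩ {L0,L1,L2,L3,L5} = {L0,L1,L2}; idom=L2
  L6: preds {L3,L4}: {L0,L1,L2,L3} ∩ {L0,L1,L2,L4} = {L0,L1,L2}; idom=L2
  L8: preds {L0,L5,L7}: {L0} ∩ {L0,L1,L2,L3,L5} ∩ {L0,L1,L2,L4,L7} = {L0}; idom=L0

DF walk-up:
  join L2 pred L1: · stop@L1
  join L2 pred L6: L6→L2 stop@L1
  join L3 pred L2: · stop@L2
  join L3 pred L5: L5→L3 stop@L2
  join L6 pred L3: L3 stop@L2
  join L6 pred L4: L4 stop@L2
  join L8 pred L0: · stop@L0
  join L8 pred L5: L5→L3→L2→L1 stop@L0
  join L8 pred L7: L7→L4→L2→L1 stop@L0
  L0: DF=∅
  L1: DF={L8}
  L2: DF={L2,L8}
  L3: DF={L3,L6,L8}
  L4: DF={L6,L8}
  L5: DF={L3,L8}
  L6: DF={L2}
  L7: DF={L8}
  L8: DF=∅

φ for p: defs {L0,L1,L8}
  DF⁺ = {L8}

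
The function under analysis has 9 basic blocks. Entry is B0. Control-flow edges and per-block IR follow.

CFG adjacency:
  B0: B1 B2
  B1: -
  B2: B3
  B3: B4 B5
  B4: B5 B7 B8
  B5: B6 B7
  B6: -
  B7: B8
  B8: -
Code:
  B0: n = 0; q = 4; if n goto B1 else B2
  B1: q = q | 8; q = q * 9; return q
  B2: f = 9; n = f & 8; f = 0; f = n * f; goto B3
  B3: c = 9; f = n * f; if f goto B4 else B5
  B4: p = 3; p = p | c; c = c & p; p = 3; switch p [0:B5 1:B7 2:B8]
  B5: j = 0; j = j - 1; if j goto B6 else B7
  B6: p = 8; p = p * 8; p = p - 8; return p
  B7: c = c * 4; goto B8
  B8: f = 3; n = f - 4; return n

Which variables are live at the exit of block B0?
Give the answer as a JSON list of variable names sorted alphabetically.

Block summaries:
  B0: def={n,q} ue=∅
  B1: def={q} ue={q}
  B2: def={f,n} ue=∅
  B3: def={c,f} ue={f,n}
  B4: def={c,p} ue={c}
  B5: def={j} ue=∅
  B6: def={p} ue=∅
  B7: def={c} ue={c}
  B8: def={f,n} ue=∅

Live sets:
  B0: in=∅ out={q}
  B1: in={q} out=∅
  B2: in=∅ out={f,n}
  B3: in={f,n} out={c}
  B4: in={c} out={c}
  B5: in={c} out={c}
  B6: in=∅ out=∅
  B7: in={c} out=∅
  B8: in=∅ out=∅

live-out(B0) = ["q"]

Answer: ["q"]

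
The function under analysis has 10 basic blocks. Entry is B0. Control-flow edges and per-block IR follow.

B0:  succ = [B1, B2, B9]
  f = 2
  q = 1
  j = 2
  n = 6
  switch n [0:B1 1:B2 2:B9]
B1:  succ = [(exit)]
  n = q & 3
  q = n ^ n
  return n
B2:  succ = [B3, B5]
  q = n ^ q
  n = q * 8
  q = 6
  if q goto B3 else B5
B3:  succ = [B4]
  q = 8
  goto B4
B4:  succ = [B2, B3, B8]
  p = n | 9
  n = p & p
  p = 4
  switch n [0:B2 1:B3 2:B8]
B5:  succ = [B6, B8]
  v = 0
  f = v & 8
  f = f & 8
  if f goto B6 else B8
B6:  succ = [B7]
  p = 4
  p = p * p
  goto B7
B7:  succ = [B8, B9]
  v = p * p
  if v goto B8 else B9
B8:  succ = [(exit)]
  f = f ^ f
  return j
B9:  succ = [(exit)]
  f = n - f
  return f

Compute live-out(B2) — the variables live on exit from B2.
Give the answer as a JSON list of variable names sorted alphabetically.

Answer: ["f", "j", "n"]

Working:
Per-block:
  B0: def={f,j,n,q} ue=∅
  B1: def={n,q} ue={q}
  B2: def={n,q} ue={n,q}
  B3: def={q} ue=∅
  B4: def={n,p} ue={n}
  B5: def={f,v} ue=∅
  B6: def={p} ue=∅
  B7: def={v} ue={p}
  B8: def={f} ue={f,j}
  B9: def={f} ue={f,n}

Live sets:
  live B0: ∅→{f,j,n,q}
  live B1: {q}→∅
  live B2: {f,j,n,q}→{f,j,n}
  live B3: {f,j,n}→{f,j,n,q}
  live B4: {f,j,n,q}→{f,j,n,q}
  live B5: {j,n}→{f,j,n}
  live B6: {f,j,n}→{f,j,n,p}
  live B7: {f,j,n,p}→{f,j,n}
  live B8: {f,j}→∅
  live B9: {f,n}→∅

live-out(B2) = ["f", "j", "n"]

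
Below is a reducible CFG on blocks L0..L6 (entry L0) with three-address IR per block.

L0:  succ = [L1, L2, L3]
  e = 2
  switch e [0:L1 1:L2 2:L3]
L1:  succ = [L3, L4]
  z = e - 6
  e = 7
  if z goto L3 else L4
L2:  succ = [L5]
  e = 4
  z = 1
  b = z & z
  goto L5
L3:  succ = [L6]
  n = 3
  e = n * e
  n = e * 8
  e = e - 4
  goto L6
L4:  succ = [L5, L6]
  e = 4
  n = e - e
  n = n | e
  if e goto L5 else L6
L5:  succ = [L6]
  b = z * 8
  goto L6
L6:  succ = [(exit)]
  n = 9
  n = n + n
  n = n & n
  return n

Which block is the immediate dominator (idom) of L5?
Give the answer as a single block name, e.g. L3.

idom tree: L1←L0 L2←L0 L3←L0 L4←L1 L5←L0 L6←L0
Dom∩ at merges:
  L3: preds {L0,L1}: {L0} ∩ {L0,L1} = {L0}; idom=L0
  L5: preds {L2,L4}: {L0,L2} ∩ {L0,L1,L4} = {L0}; idom=L0
  L6: preds {L3,L4,L5}: {L0,L3} ∩ {L0,L1,L4} ∩ {L0,L5} = {L0}; idom=L0

idom(L5) = L0

Answer: L0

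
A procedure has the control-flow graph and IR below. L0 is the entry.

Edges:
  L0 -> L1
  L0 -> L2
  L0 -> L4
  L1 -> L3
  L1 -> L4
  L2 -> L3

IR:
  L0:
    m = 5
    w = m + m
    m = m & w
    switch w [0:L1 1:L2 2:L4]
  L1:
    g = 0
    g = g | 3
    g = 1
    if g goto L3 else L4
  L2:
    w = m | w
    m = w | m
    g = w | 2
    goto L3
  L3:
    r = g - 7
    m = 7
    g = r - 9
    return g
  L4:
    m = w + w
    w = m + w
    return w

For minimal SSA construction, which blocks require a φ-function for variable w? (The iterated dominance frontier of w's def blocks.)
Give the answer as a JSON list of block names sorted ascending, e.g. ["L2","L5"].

idom tree: L1←L0 L2←L0 L3←L0 L4←L0
Join-block Dom:
  L3: preds {L1,L2}: {L0,L1} ∩ {L0,L2} = {L0}; idom=L0
  L4: preds {L0,L1}: {L0} ∩ {L0,L1} = {L0}; idom=L0

DF derivation:
  L3←L1: walk L1 to L0
  L3←L2: walk L2 to L0
  L4←L0: walk · to L0
  L4←L1: walk L1 to L0
  DF(L0)=∅
  DF(L1)={L3,L4}
  DF(L2)={L3}
  DF(L3)=∅
  DF(L4)=∅

φ for w: defs {L0,L2,L4}
  DF⁺ = {L3}

Answer: ["L3"]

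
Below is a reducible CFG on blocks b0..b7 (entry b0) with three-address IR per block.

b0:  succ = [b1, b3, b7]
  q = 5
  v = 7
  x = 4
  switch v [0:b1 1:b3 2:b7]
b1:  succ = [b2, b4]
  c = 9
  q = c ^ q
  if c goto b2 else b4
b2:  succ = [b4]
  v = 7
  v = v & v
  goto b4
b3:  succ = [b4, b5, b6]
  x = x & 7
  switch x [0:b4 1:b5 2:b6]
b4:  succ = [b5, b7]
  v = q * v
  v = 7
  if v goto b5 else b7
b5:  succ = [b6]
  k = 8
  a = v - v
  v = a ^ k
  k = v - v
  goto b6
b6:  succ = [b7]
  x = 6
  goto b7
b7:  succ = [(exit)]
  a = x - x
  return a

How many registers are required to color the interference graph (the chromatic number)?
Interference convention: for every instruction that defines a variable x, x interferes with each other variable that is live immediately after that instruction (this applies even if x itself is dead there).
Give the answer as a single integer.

Answer: 4

Derivation:
def/use:
  b0 def {q,v,x} use ∅
  b1 def {c,q} use {q}
  b2 def {v} use ∅
  b3 def {x} use {x}
  b4 def {v} use {q,v}
  b5 def {a,k,v} use {v}
  b6 def {x} use ∅
  b7 def {a} use {x}

Live sets:
  live b0: ∅→{q,v,x}
  live b1: {q,v,x}→{q,v,x}
  live b2: {q,x}→{q,v,x}
  live b3: {q,v,x}→{q,v,x}
  live b4: {q,v,x}→{v,x}
  live b5: {v}→∅
  live b6: ∅→{x}
  live b7: {x}→∅

Conflict graph:
  a: {k}
  c: {q,v,x}
  k: {a,v}
  q: {c,v,x}
  v: {c,k,q,x}
  x: {c,q,v}

Chromatic number:
  clique {c,q,v,x} ⇒ need ≥ 4
  assign a→r0 c→r1 k→r1 q→r2 v→r0 x→r3 — no edge inside a register ⇒ χ ≤ 4
  χ = 4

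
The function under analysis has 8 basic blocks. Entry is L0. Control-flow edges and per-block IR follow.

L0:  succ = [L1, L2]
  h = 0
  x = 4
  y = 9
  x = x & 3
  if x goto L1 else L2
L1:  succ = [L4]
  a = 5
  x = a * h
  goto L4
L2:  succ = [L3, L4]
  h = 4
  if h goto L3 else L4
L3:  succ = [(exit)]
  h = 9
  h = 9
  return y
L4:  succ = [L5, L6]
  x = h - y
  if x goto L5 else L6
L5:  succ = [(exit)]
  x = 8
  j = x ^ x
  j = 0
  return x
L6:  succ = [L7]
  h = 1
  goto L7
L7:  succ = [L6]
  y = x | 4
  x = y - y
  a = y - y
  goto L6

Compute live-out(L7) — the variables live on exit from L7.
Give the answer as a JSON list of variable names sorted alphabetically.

Answer: ["x"]

Analysis:
Per-block:
  L0 def {h,x,y} use ∅
  L1 def {a,x} use {h}
  L2 def {h} use ∅
  L3 def {h} use {y}
  L4 def {x} use {h,y}
  L5 def {j,x} use ∅
  L6 def {h} use ∅
  L7 def {a,x,y} use {x}

Backward fixpoint:
  live L0: ∅→{h,y}
  live L1: {h,y}→{h,y}
  live L2: {y}→{h,y}
  live L3: {y}→∅
  live L4: {h,y}→{x}
  live L5: ∅→∅
  live L6: {x}→{x}
  live L7: {x}→{x}

live-out(L7) = ["x"]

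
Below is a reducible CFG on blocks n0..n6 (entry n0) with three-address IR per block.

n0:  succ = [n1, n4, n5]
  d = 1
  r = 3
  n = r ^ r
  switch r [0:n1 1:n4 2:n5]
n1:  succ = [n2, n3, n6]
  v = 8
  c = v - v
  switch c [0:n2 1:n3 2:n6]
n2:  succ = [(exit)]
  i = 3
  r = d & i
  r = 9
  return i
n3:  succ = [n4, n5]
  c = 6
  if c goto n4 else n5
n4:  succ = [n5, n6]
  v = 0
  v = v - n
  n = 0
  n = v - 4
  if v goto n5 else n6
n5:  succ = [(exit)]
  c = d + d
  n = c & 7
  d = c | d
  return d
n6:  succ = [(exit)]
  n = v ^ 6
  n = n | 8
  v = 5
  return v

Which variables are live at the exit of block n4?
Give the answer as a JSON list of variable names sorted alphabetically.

Block summaries:
  n0 def {d,n,r} use ∅
  n1 def {c,v} use ∅
  n2 def {i,r} use {d}
  n3 def {c} use ∅
  n4 def {n,v} use {n}
  n5 def {c,d,n} use {d}
  n6 def {n,v} use {v}

Liveness:
  live n0: ∅→{d,n}
  live n1: {d,n}→{d,n,v}
  live n2: {d}→∅
  live n3: {d,n}→{d,n}
  live n4: {d,n}→{d,v}
  live n5: {d}→∅
  live n6: {v}→∅

live-out(n4) = ["d", "v"]

Answer: ["d", "v"]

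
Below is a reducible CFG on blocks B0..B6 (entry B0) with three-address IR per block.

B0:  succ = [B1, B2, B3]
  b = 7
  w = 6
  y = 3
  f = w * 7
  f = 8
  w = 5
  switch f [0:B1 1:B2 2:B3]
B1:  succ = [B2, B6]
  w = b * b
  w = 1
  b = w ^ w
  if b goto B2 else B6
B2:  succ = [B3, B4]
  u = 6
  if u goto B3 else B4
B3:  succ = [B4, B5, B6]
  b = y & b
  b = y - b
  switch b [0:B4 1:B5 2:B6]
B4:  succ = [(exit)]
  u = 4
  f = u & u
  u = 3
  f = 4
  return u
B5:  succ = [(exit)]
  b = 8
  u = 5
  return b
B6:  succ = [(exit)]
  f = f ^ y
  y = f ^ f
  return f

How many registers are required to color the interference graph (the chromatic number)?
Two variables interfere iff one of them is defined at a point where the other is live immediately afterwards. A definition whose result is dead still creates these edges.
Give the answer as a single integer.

Answer: 4

Derivation:
Per-block:
  B0: {b,f,w,y} / ∅
  B1: {b,w} / {b}
  B2: {u} / ∅
  B3: {b} / {b,y}
  B4: {f,u} / ∅
  B5: {b,u} / ∅
  B6: {f,y} / {f,y}

Live sets:
  B0 li=∅ lo={b,f,y}
  B1 li={b,f,y} lo={b,f,y}
  B2 li={b,f,y} lo={b,f,y}
  B3 li={b,f,y} lo={f,y}
  B4 li=∅ lo=∅
  B5 li=∅ lo=∅
  B6 li={f,y} lo=∅

Conflict graph:
  b — {f,u,w,y}
  f — {b,u,w,y}
  u — {b,f,y}
  w — {b,f,y}
  y — {b,f,u,w}

Colouring:
  lower bound: {b,f,u,y} mutually conflict ⇒ χ ≥ 4
  assign b→r0 f→r1 u→r3 w→r3 y→r2 — no edge inside a register ⇒ χ ≤ 4
  χ = 4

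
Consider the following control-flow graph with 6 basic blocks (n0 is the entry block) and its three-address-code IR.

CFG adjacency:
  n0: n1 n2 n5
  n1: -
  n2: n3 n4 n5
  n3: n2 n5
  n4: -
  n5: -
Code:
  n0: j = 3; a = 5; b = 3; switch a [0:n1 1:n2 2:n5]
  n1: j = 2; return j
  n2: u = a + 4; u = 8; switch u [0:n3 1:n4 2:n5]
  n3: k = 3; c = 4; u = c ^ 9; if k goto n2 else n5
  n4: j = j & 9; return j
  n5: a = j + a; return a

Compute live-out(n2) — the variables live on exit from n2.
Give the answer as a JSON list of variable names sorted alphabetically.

Answer: ["a", "j"]

Analysis:
def/use:
  n0: def={a,b,j} ue=∅
  n1: def={j} ue=∅
  n2: def={u} ue={a}
  n3: def={c,k,u} ue=∅
  n4: def={j} ue={j}
  n5: def={a} ue={a,j}

Live sets:
  n0 li=∅ lo={a,j}
  n1 li=∅ lo=∅
  n2 li={a,j} lo={a,j}
  n3 li={a,j} lo={a,j}
  n4 li={j} lo=∅
  n5 li={a,j} lo=∅

live-out(n2) = ["a", "j"]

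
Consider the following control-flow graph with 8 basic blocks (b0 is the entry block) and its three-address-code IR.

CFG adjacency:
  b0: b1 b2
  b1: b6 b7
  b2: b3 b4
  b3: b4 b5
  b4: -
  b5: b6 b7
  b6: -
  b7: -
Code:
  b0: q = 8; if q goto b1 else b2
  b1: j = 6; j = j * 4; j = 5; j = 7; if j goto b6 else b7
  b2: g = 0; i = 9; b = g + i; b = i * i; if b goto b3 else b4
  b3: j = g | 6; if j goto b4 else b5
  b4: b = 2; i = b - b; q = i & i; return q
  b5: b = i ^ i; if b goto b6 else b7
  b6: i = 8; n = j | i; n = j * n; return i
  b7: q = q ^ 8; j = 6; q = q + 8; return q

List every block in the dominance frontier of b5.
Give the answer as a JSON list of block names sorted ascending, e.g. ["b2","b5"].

idom tree: b1←b0 b2←b0 b3←b2 b4←b2 b5←b3 b6←b0 b7←b0
Dom at joins:
  b4: preds {b2,b3}: {b0,b2} ∩ {b0,b2,b3} = {b0,b2}; idom=b2
  b6: preds {b1,b5}: {b0,b1} ∩ {b0,b2,b3,b5} = {b0}; idom=b0
  b7: preds {b1,b5}: {b0,b1} ∩ {b0,b2,b3,b5} = {b0}; idom=b0

DF walk-up:
  b4←b2: walk · to b2
  b4←b3: walk b3 to b2
  b6←b1: walk b1 to b0
  b6←b5: walk b5→b3→b2 to b0
  b7←b1: walk b1 to b0
  b7←b5: walk b5→b3→b2 to b0
  b0 → ∅
  b1 → {b6,b7}
  b2 → {b6,b7}
  b3 → {b4,b6,b7}
  b4 → ∅
  b5 → {b6,b7}
  b6 → ∅
  b7 → ∅

DF(b5) = ["b6", "b7"]

Answer: ["b6", "b7"]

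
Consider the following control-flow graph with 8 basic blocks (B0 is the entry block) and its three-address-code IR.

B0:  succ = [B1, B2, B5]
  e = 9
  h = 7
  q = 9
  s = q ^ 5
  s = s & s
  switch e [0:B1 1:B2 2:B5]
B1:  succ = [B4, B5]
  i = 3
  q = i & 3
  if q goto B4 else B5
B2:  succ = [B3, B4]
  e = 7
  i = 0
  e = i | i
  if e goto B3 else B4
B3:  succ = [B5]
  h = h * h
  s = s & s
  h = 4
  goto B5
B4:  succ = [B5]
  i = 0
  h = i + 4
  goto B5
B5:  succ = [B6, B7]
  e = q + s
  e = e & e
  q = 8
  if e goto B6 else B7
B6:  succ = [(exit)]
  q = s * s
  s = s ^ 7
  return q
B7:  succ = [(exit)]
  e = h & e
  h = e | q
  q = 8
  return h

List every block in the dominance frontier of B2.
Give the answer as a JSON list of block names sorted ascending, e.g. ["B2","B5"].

idom tree: B1←B0 B2←B0 B3←B2 B4←B0 B5←B0 B6←B5 B7←B5
Dom at joins:
  B4: preds {B1,B2}: {B0,B1} ∩ {B0,B2} = {B0}; idom=B0
  B5: preds {B0,B1,B3,B4}: {B0} ∩ {B0,B1} ∩ {B0,B2,B3} ∩ {B0,B4} = {B0}; idom=B0

Frontier:
  join B4 pred B1: B1 stop@B0
  join B4 pred B2: B2 stop@B0
  join B5 pred B0: · stop@B0
  join B5 pred B1: B1 stop@B0
  join B5 pred B3: B3→B2 stop@B0
  join B5 pred B4: B4 stop@B0
  B0 → ∅
  B1 → {B4,B5}
  B2 → {B4,B5}
  B3 → {B5}
  B4 → {B5}
  B5 → ∅
  B6 → ∅
  B7 → ∅

DF(B2) = ["B4", "B5"]

Answer: ["B4", "B5"]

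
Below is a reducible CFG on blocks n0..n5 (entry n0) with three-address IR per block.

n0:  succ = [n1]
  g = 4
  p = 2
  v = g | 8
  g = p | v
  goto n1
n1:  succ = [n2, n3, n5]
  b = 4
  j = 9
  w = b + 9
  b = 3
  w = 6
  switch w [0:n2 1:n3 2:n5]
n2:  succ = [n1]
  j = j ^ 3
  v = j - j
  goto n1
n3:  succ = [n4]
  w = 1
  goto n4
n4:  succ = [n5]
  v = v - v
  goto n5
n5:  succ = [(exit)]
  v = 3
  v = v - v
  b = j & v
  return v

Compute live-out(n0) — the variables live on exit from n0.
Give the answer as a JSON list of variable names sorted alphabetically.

Answer: ["v"]

Derivation:
Block summaries:
  n0: {g,p,v} / ∅
  n1: {b,j,w} / ∅
  n2: {j,v} / {j}
  n3: {w} / ∅
  n4: {v} / {v}
  n5: {b,v} / {j}

Liveness:
  n0 li=∅ lo={v}
  n1 li={v} lo={j,v}
  n2 li={j} lo={v}
  n3 li={j,v} lo={j,v}
  n4 li={j,v} lo={j}
  n5 li={j} lo=∅

live-out(n0) = ["v"]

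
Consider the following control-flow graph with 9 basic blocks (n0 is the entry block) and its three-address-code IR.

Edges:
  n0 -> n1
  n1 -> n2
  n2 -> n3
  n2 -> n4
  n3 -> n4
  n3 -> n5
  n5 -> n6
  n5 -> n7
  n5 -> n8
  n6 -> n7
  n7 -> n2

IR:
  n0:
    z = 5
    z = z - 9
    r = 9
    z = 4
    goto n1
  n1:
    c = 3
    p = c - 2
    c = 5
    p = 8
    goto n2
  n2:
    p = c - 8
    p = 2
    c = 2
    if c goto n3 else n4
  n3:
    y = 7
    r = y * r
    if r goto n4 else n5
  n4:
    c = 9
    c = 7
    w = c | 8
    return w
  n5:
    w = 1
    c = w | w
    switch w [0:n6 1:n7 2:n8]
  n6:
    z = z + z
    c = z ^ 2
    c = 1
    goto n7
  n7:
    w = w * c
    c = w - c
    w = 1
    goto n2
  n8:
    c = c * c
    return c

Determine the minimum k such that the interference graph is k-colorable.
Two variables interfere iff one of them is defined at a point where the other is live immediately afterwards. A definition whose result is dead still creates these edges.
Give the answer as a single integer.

Per-block:
  n0 def {r,z} use ∅
  n1 def {c,p} use ∅
  n2 def {c,p} use {c}
  n3 def {r,y} use {r}
  n4 def {c,w} use ∅
  n5 def {c,w} use ∅
  n6 def {c,z} use {z}
  n7 def {c,w} use {c,w}
  n8 def {c} use {c}

Backward fixpoint:
  n0 li=∅ lo={r,z}
  n1 li={r,z} lo={c,r,z}
  n2 li={c,r,z} lo={r,z}
  n3 li={r,z} lo={r,z}
  n4 li=∅ lo=∅
  n5 li={r,z} lo={c,r,w,z}
  n6 li={r,w,z} lo={c,r,w,z}
  n7 li={c,r,w,z} lo={c,r,z}
  n8 li={c} lo=∅

Interference:
  c↔{p,r,w,z}
  p↔{c,r,z}
  r↔{c,p,w,y,z}
  w↔{c,r,z}
  y↔{r,z}
  z↔{c,p,r,w,y}

Colouring:
  lower bound: {c,p,r,z} mutually conflict ⇒ χ ≥ 4
  assign c→R2 p→R3 r→R0 w→R3 y→R2 z→R1 — no edge inside a register ⇒ χ ≤ 4
  χ = 4

Answer: 4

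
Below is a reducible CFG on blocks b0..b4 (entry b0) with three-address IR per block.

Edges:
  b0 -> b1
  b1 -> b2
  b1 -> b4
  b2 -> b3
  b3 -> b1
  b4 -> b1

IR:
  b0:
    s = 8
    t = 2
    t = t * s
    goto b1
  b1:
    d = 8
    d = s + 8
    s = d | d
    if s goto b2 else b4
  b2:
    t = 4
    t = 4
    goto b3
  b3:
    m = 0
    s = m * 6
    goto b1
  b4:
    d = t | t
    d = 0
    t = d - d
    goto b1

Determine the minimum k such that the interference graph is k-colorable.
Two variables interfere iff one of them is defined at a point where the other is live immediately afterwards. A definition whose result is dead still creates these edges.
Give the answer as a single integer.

def/use:
  b0 def {s,t} use ∅
  b1 def {d,s} use {s}
  b2 def {t} use ∅
  b3 def {m,s} use ∅
  b4 def {d,t} use {t}

Liveness:
  live b0: ∅→{s,t}
  live b1: {s,t}→{s,t}
  live b2: ∅→{t}
  live b3: {t}→{s,t}
  live b4: {s,t}→{s,t}

Interference:
  d: {s,t}
  m: {t}
  s: {d,t}
  t: {d,m,s}

Registers:
  {d,s,t} pairwise interfere (3-clique) ⇒ χ ≥ 3
  3-colouring: R0={t}  R1={d,m}  R2={s}
  χ = 3

Answer: 3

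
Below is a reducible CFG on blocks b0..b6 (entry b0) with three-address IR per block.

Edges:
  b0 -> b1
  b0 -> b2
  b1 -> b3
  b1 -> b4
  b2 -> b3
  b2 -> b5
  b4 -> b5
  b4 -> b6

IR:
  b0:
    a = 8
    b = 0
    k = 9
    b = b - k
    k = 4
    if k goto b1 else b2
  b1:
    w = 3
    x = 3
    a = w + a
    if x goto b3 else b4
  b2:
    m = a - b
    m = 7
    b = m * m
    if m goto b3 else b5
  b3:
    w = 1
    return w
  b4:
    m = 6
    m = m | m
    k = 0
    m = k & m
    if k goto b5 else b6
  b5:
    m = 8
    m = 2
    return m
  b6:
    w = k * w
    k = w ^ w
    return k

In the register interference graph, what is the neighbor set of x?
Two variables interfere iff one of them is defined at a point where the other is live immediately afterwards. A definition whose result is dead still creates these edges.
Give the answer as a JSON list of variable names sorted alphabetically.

Answer: ["a", "w"]

Working:
Block summaries:
  b0: def={a,b,k} ue=∅
  b1: def={a,w,x} ue={a}
  b2: def={b,m} ue={a,b}
  b3: def={w} ue=∅
  b4: def={k,m} ue=∅
  b5: def={m} ue=∅
  b6: def={k,w} ue={k,w}

Backward fixpoint:
  b0 li=∅ lo={a,b}
  b1 li={a} lo={w}
  b2 li={a,b} lo=∅
  b3 li=∅ lo=∅
  b4 li={w} lo={k,w}
  b5 li=∅ lo=∅
  b6 li={k,w} lo=∅

Conflict graph:
  a — {b,k,w,x}
  b — {a,k,m}
  k — {a,b,m,w}
  m — {b,k,w}
  w — {a,k,m,x}
  x — {a,w}

N(x) = ["a", "w"]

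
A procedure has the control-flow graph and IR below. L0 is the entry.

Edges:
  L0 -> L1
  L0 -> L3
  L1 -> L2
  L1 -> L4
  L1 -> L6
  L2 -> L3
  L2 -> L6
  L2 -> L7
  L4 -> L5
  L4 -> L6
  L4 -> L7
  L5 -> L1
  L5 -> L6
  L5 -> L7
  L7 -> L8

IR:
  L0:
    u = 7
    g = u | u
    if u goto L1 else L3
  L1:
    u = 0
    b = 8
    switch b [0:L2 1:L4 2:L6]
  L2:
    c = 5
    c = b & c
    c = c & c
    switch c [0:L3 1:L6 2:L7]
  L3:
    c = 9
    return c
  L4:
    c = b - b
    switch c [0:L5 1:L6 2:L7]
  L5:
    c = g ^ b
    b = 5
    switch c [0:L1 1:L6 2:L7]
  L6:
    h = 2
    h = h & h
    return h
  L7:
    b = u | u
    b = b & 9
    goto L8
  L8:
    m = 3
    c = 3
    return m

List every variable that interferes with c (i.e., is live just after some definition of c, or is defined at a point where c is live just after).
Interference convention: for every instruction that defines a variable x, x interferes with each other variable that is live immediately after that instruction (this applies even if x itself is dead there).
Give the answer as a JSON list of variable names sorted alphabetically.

Answer: ["b", "g", "m", "u"]

Derivation:
Per-block:
  L0: def={g,u} ue=∅
  L1: def={b,u} ue=∅
  L2: def={c} ue={b}
  L3: def={c} ue=∅
  L4: def={c} ue={b}
  L5: def={b,c} ue={b,g}
  L6: def={h} ue=∅
  L7: def={b} ue={u}
  L8: def={c,m} ue=∅

Live sets:
  live L0: ∅→{g}
  live L1: {g}→{b,g,u}
  live L2: {b,u}→{u}
  live L3: ∅→∅
  live L4: {b,g,u}→{b,g,u}
  live L5: {b,g,u}→{g,u}
  live L6: ∅→∅
  live L7: {u}→∅
  live L8: ∅→∅

Interference:
  b↔{c,g,u}
  c↔{b,g,m,u}
  g↔{b,c,u}
  h↔∅
  m↔{c}
  u↔{b,c,g}

N(c) = ["b", "g", "m", "u"]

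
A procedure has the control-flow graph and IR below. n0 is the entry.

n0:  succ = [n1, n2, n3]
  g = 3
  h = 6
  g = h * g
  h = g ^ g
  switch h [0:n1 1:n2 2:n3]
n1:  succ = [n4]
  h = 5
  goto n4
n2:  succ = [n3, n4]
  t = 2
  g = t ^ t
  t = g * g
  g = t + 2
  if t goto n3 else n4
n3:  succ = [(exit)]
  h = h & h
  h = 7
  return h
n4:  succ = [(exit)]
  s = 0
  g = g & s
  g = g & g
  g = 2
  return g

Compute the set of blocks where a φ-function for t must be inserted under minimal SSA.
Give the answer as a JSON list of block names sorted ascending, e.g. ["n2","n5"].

idom tree: n1←n0 n2←n0 n3←n0 n4←n0
Join-block Dom:
  n3: preds {n0,n2}: {n0} ∩ {n0,n2} = {n0}; idom=n0
  n4: preds {n1,n2}: {n0,n1} ∩ {n0,n2} = {n0}; idom=n0

DF derivation:
  n3←n0: walk · to n0
  n3←n2: walk n2 to n0
  n4←n1: walk n1 to n0
  n4←n2: walk n2 to n0
  n0 → ∅
  n1 → {n4}
  n2 → {n3,n4}
  n3 → ∅
  n4 → ∅

φ for t: defs {n2}
  DF⁺ = {n3,n4}

Answer: ["n3", "n4"]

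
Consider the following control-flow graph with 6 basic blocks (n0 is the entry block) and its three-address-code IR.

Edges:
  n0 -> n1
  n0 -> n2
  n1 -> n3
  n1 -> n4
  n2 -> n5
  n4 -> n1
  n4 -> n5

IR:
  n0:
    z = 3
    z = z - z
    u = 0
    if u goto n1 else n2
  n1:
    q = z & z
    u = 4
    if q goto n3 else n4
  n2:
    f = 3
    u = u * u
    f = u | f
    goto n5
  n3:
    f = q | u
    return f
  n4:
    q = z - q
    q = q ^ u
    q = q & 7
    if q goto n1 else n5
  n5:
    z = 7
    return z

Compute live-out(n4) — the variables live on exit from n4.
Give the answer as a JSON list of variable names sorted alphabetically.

def/use:
  n0: def={u,z} ue=∅
  n1: def={q,u} ue={z}
  n2: def={f,u} ue={u}
  n3: def={f} ue={q,u}
  n4: def={q} ue={q,u,z}
  n5: def={z} ue=∅

Backward fixpoint:
  n0 li=∅ lo={u,z}
  n1 li={z} lo={q,u,z}
  n2 li={u} lo=∅
  n3 li={q,u} lo=∅
  n4 li={q,u,z} lo={z}
  n5 li=∅ lo=∅

live-out(n4) = ["z"]

Answer: ["z"]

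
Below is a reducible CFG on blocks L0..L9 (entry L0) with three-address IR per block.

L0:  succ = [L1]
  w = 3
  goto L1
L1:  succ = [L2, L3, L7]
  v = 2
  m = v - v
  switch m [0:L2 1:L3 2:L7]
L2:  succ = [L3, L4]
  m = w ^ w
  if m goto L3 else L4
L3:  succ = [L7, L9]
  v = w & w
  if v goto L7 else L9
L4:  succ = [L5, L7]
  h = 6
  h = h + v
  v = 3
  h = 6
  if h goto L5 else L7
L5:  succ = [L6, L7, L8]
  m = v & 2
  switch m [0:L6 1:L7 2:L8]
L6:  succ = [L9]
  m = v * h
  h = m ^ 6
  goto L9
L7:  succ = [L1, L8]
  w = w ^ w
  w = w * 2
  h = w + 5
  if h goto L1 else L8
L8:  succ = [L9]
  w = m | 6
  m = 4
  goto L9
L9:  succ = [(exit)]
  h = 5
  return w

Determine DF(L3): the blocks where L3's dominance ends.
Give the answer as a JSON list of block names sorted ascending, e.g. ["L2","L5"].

Answer: ["L7", "L9"]

Analysis:
idom tree: L1←L0 L2←L1 L3←L1 L4←L2 L5←L4 L6←L5 L7←L1 L8←L1 L9←L1
Dom∩ at merges:
  L1: preds {L0,L7}: {L0} ∩ {L0,L1,L7} = {L0}; idom=L0
  L3: preds {L1,L2}: {L0,L1} ∩ {L0,L1,L2} = {L0,L1}; idom=L1
  L7: preds {L1,L3,L4,L5}: {L0,L1} ∩ {L0,L1,L3} ∩ {L0,L1,L2,L4} ∩ {L0,L1,L2,L4,L5} = {L0,L1}; idom=L1
  L8: preds {L5,L7}: {L0,L1,L2,L4,L5} ∩ {L0,L1,L7} = {L0,L1}; idom=L1
  L9: preds {L3,L6,L8}: {L0,L1,L3} ∩ {L0,L1,L2,L4,L5,L6} ∩ {L0,L1,L8} = {L0,L1}; idom=L1

DF derivation:
  join L1 pred L0: · stop@L0
  join L1 pred L7: L7→L1 stop@L0
  join L3 pred L1: · stop@L1
  join L3 pred L2: L2 stop@L1
  join L7 pred L1: · stop@L1
  join L7 pred L3: L3 stop@L1
  join L7 pred L4: L4→L2 stop@L1
  join L7 pred L5: L5→L4→L2 stop@L1
  join L8 pred L5: L5→L4→L2 stop@L1
  join L8 pred L7: L7 stop@L1
  join L9 pred L3: L3 stop@L1
  join L9 pred L6: L6→L5→L4→L2 stop@L1
  join L9 pred L8: L8 stop@L1
  DF(L0)=∅
  DF(L1)={L1}
  DF(L2)={L3,L7,L8,L9}
  DF(L3)={L7,L9}
  DF(L4)={L7,L8,L9}
  DF(L5)={L7,L8,L9}
  DF(L6)={L9}
  DF(L7)={L1,L8}
  DF(L8)={L9}
  DF(L9)=∅

DF(L3) = ["L7", "L9"]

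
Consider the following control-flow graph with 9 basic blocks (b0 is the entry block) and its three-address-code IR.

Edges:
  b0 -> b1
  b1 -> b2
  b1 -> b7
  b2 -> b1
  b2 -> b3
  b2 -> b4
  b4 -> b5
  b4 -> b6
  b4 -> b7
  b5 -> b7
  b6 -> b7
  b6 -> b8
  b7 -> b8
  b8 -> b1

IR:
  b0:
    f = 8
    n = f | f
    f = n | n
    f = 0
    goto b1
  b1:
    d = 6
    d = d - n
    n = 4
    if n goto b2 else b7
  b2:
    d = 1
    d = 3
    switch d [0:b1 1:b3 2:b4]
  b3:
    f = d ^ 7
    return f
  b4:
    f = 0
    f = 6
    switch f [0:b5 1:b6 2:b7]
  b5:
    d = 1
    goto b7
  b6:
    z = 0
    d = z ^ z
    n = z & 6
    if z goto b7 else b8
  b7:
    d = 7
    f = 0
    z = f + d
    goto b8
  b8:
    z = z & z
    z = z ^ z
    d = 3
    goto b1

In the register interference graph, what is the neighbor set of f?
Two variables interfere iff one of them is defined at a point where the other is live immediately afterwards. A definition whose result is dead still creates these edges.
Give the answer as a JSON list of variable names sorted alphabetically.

Block summaries:
  b0: def={f,n} ue=∅
  b1: def={d,n} ue={n}
  b2: def={d} ue=∅
  b3: def={f} ue={d}
  b4: def={f} ue=∅
  b5: def={d} ue=∅
  b6: def={d,n,z} ue=∅
  b7: def={d,f,z} ue=∅
  b8: def={d,z} ue={z}

Live sets:
  b0: in=∅ out={n}
  b1: in={n} out={n}
  b2: in={n} out={d,n}
  b3: in={d} out=∅
  b4: in={n} out={n}
  b5: in={n} out={n}
  b6: in=∅ out={n,z}
  b7: in={n} out={n,z}
  b8: in={n,z} out={n}

Interference:
  d: {f,n,z}
  f: {d,n}
  n: {d,f,z}
  z: {d,n}

N(f) = ["d", "n"]

Answer: ["d", "n"]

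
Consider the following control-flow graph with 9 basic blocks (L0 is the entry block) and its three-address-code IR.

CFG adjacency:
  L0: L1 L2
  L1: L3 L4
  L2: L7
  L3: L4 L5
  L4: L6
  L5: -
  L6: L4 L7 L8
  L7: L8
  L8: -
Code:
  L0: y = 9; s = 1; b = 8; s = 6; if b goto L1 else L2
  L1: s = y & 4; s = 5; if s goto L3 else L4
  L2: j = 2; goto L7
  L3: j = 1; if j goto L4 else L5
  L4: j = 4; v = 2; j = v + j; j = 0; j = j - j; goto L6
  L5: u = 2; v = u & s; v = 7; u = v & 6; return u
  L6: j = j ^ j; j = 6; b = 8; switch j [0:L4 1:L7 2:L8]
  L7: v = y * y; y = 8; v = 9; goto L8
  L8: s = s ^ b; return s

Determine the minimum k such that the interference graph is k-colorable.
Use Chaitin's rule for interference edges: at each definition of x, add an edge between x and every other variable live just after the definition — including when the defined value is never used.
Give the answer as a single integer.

Answer: 5

Working:
def/use:
  L0: def={b,s,y} ue=∅
  L1: def={s} ue={y}
  L2: def={j} ue=∅
  L3: def={j} ue=∅
  L4: def={j,v} ue=∅
  L5: def={u,v} ue={s}
  L6: def={b,j} ue={j}
  L7: def={v,y} ue={y}
  L8: def={s} ue={b,s}

Live sets:
  live L0: ∅→{b,s,y}
  live L1: {y}→{s,y}
  live L2: {b,s,y}→{b,s,y}
  live L3: {s,y}→{s,y}
  live L4: {s,y}→{j,s,y}
  live L5: {s}→∅
  live L6: {j,s,y}→{b,s,y}
  live L7: {b,s,y}→{b,s}
  live L8: {b,s}→∅

Interference:
  b — {j,s,v,y}
  j — {b,s,v,y}
  s — {b,j,u,v,y}
  u — {s}
  v — {b,j,s,y}
  y — {b,j,s,v}

Colouring:
  lower bound: {b,j,s,v,y} mutually conflict ⇒ χ ≥ 5
  5-colouring: r0={s}  r1={b,u}  r2={j}  r3={v}  r4={y}
  χ = 5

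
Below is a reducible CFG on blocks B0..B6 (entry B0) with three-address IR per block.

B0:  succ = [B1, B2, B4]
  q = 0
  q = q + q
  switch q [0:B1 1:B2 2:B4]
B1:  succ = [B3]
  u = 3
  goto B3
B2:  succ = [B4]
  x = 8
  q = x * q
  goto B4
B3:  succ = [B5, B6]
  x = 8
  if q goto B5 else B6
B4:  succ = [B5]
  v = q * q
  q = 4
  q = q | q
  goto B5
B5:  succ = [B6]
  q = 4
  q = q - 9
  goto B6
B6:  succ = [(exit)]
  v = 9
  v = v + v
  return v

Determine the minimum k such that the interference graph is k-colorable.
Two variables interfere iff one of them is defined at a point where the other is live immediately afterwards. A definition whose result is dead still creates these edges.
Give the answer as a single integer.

Answer: 2

Derivation:
def/use:
  B0: def={q} ue=∅
  B1: def={u} ue=∅
  B2: def={q,x} ue={q}
  B3: def={x} ue={q}
  B4: def={q,v} ue={q}
  B5: def={q} ue=∅
  B6: def={v} ue=∅

Liveness:
  live B0: ∅→{q}
  live B1: {q}→{q}
  live B2: {q}→{q}
  live B3: {q}→∅
  live B4: {q}→∅
  live B5: ∅→∅
  live B6: ∅→∅

Interfere edges:
  q: {u,x}
  u: {q}
  v: ∅
  x: {q}

Registers:
  lower bound: {q,u} mutually conflict ⇒ χ ≥ 2
  2-colouring: c0={q,v}  c1={u,x}
  χ = 2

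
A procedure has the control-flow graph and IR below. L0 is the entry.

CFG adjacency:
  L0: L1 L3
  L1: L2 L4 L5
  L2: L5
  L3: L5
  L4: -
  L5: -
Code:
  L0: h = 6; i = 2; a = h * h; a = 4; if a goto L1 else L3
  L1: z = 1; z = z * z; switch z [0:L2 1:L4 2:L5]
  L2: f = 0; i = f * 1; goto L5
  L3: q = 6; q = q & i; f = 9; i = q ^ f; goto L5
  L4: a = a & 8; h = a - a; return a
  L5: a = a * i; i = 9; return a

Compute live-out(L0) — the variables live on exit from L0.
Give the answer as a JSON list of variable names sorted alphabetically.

def/use:
  L0 def {a,h,i} use ∅
  L1 def {z} use ∅
  L2 def {f,i} use ∅
  L3 def {f,i,q} use {i}
  L4 def {a,h} use {a}
  L5 def {a,i} use {a,i}

Backward fixpoint:
  L0 li=∅ lo={a,i}
  L1 li={a,i} lo={a,i}
  L2 li={a} lo={a,i}
  L3 li={a,i} lo={a,i}
  L4 li={a} lo=∅
  L5 li={a,i} lo=∅

live-out(L0) = ["a", "i"]

Answer: ["a", "i"]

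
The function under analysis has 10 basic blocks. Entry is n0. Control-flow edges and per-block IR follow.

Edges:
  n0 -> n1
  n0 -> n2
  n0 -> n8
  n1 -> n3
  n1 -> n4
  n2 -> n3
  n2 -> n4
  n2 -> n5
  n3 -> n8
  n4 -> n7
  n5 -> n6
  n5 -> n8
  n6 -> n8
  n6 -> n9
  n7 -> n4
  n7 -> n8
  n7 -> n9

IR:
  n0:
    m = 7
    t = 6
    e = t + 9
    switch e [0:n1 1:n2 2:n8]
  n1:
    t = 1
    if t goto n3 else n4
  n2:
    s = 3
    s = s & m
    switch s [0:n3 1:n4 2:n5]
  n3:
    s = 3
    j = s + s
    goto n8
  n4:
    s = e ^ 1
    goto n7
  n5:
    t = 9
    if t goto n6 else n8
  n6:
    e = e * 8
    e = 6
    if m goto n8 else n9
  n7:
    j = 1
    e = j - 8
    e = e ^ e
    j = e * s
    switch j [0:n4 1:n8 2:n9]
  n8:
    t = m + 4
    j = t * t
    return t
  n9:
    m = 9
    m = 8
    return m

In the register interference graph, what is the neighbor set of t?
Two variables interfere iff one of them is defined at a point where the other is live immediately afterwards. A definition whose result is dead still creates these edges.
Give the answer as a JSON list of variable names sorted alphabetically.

Answer: ["e", "j", "m"]

Analysis:
Per-block:
  n0 def {e,m,t} use ∅
  n1 def {t} use ∅
  n2 def {s} use {m}
  n3 def {j,s} use ∅
  n4 def {s} use {e}
  n5 def {t} use ∅
  n6 def {e} use {e,m}
  n7 def {e,j} use {s}
  n8 def {j,t} use {m}
  n9 def {m} use ∅

Backward fixpoint:
  n0: in=∅ out={e,m}
  n1: in={e,m} out={e,m}
  n2: in={e,m} out={e,m}
  n3: in={m} out={m}
  n4: in={e,m} out={m,s}
  n5: in={e,m} out={e,m}
  n6: in={e,m} out={m}
  n7: in={m,s} out={e,m}
  n8: in={m} out=∅
  n9: in=∅ out=∅

Conflict graph:
  e — {j,m,s,t}
  j — {e,m,s,t}
  m — {e,j,s,t}
  s — {e,j,m}
  t — {e,j,m}

N(t) = ["e", "j", "m"]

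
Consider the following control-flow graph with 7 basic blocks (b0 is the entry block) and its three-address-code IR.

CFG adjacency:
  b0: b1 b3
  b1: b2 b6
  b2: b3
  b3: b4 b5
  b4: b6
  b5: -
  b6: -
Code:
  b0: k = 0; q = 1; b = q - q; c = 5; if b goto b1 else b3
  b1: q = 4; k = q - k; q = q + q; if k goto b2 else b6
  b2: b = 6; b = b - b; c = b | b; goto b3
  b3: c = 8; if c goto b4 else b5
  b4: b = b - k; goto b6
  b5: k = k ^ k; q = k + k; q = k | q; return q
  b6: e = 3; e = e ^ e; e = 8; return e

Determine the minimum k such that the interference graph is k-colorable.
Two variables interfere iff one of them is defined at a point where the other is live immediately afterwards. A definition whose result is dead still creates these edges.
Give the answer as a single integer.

Answer: 3

Derivation:
def/use:
  b0 def {b,c,k,q} use ∅
  b1 def {k,q} use {k}
  b2 def {b,c} use ∅
  b3 def {c} use ∅
  b4 def {b} use {b,k}
  b5 def {k,q} use {k}
  b6 def {e} use ∅

Liveness:
  b0: in=∅ out={b,k}
  b1: in={k} out={k}
  b2: in={k} out={b,k}
  b3: in={b,k} out={b,k}
  b4: in={b,k} out=∅
  b5: in={k} out=∅
  b6: in=∅ out=∅

Conflict graph:
  b: {c,k}
  c: {b,k}
  e: ∅
  k: {b,c,q}
  q: {k}

Colouring:
  clique {b,c,k} ⇒ need ≥ 3
  3-colouring: c0={e,k}  c1={b,q}  c2={c}
  χ = 3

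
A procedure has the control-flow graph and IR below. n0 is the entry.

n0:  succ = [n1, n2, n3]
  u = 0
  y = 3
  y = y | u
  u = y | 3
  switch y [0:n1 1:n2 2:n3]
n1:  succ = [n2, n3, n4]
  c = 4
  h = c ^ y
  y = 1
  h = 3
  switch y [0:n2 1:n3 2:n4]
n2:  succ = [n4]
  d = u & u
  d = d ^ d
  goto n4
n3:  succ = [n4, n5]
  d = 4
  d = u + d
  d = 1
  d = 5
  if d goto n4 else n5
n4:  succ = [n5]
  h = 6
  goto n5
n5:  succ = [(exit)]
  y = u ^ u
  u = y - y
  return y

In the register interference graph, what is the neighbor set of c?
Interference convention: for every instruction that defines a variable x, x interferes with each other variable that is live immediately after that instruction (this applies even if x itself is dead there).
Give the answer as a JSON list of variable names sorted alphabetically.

Answer: ["u", "y"]

Working:
Per-block:
  n0 def {u,y} use ∅
  n1 def {c,h,y} use {y}
  n2 def {d} use {u}
  n3 def {d} use {u}
  n4 def {h} use ∅
  n5 def {u,y} use {u}

Liveness:
  n0: in=∅ out={u,y}
  n1: in={u,y} out={u}
  n2: in={u} out={u}
  n3: in={u} out={u}
  n4: in={u} out={u}
  n5: in={u} out=∅

Interference:
  c — {u,y}
  d — {u}
  h — {u,y}
  u — {c,d,h,y}
  y — {c,h,u}

N(c) = ["u", "y"]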